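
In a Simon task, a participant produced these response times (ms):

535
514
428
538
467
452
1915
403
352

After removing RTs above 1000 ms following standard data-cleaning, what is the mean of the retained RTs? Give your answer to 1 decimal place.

461.1 ms

Excluded: 1915
Retained (n=8): Σ = 3689
Mean = 3689/8 = 461.1250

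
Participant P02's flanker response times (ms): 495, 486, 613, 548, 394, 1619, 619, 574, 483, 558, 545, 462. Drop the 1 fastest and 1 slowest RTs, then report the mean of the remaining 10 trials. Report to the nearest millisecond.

Sorted: 394, 462, 483, 486, 495, 545, 548, 558, 574, 613, 619, 1619
Drop lowest 1 (394) and highest 1 (1619)
Remaining (n=10): Σ = 5383, mean = 5383/10 = 538.300

538 ms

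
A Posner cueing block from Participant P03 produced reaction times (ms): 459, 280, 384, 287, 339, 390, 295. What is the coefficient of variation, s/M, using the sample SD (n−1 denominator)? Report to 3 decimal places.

0.192

n = 7, Σ = 2434, M = 347.7143
Σ(x−M)² = 26615.429; s = √(26615.429/6) = 66.6026
CV = 66.6026 / 347.7143 = 0.19154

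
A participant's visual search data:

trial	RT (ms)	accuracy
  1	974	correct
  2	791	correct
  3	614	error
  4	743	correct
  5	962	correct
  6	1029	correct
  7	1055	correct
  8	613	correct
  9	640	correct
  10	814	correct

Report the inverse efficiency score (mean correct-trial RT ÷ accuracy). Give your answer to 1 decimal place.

940.9 ms

Correct trials (n=9): 974, 791, 743, 962, 1029, 1055, 613, 640, 814
Mean correct RT = 7621/9 = 846.7778 ms
Proportion correct = 9/10
IES = 846.7778 / (9/10) = 940.864 ms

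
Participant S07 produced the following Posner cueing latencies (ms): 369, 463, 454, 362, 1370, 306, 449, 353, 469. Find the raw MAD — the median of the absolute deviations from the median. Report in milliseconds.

80 ms

Sorted: 306, 353, 362, 369, 449, 454, 463, 469, 1370 → median = 449
|x − 449|: 80, 14, 5, 87, 921, 143, 0, 96, 20
Sorted deviations: 0, 5, 14, 20, 80, 87, 96, 143, 921 → MAD = 80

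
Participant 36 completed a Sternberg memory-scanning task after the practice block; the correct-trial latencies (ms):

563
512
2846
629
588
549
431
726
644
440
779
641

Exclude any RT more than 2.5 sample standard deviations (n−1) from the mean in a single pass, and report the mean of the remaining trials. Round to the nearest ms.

591 ms

n = 12, ΣRT = 9348, M = 779.000
Σ(x−M)² = 4778418.00; s = √(4778418.00/11) = 659.092
Cutoffs: 779.000 ± 2.5·659.092 → [-868.7, 2426.7]
Outside: 2846 → excluded.
Retained (n=11): Σ = 6502, mean = 6502/11 = 591.091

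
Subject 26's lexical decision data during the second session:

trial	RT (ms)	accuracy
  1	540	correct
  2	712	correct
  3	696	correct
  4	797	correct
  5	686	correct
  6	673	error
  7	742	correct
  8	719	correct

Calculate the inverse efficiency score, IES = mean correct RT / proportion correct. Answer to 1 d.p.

Correct trials (n=7): 540, 712, 696, 797, 686, 742, 719
Mean correct RT = 4892/7 = 698.8571 ms
Proportion correct = 7/8
IES = 698.8571 / (7/8) = 798.694 ms

798.7 ms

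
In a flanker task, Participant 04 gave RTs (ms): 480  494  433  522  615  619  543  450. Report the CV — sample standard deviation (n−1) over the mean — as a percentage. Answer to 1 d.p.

13.4%

n = 8, Σ = 4156, M = 519.5000
Σ(x−M)² = 34102.000; s = √(34102.000/7) = 69.7977
CV = 69.7977 / 519.5000 = 0.13436 = 13.436%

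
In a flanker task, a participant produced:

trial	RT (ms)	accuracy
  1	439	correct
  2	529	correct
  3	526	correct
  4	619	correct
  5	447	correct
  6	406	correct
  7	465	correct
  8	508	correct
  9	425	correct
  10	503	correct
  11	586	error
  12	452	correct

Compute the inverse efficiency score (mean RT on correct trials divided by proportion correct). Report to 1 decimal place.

Correct trials (n=11): 439, 529, 526, 619, 447, 406, 465, 508, 425, 503, 452
Mean correct RT = 5319/11 = 483.5455 ms
Proportion correct = 11/12
IES = 483.5455 / (11/12) = 527.504 ms

527.5 ms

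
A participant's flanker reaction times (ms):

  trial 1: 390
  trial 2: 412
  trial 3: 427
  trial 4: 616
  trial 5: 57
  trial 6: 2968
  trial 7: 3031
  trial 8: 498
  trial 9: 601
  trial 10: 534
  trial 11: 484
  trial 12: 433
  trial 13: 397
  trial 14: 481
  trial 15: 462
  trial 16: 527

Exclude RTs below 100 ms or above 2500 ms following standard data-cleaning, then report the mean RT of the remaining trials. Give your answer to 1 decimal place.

Excluded: 57, 2968, 3031
Retained (n=13): Σ = 6262
Mean = 6262/13 = 481.6923

481.7 ms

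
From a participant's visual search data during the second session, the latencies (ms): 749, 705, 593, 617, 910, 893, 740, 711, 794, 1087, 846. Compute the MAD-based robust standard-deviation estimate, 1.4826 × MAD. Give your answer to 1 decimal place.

143.8 ms

Sorted: 593, 617, 705, 711, 740, 749, 794, 846, 893, 910, 1087 → median = 749
|x − 749| sorted: 0, 9, 38, 44, 45, 97, 132, 144, 156, 161, 338 → MAD = 97
Robust SD ≈ 1.4826 × 97 = 143.812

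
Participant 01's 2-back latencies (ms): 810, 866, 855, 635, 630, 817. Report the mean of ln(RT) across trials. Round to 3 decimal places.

ln(RT): 6.6970, 6.7639, 6.7511, 6.4536, 6.4457, 6.7056
Σ ln(RT) = 39.8170
Mean = 39.8170/6 = 6.63617

6.636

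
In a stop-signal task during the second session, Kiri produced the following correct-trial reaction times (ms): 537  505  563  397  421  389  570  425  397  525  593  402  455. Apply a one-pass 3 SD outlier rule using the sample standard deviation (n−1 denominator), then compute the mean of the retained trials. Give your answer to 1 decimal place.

475.3 ms

n = 13, ΣRT = 6179, M = 475.308
Σ(x−M)² = 68644.77; s = √(68644.77/12) = 75.633
Cutoffs: 475.308 ± 3·75.633 → [248.4, 702.2]
No RTs fall outside the cutoffs; all 13 retained. Mean = 6179/13 = 475.308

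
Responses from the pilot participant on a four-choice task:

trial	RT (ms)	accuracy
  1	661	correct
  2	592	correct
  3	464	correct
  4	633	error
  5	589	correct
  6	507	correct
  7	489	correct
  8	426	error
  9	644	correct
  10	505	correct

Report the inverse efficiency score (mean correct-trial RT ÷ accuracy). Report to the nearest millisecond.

Correct trials (n=8): 661, 592, 464, 589, 507, 489, 644, 505
Mean correct RT = 4451/8 = 556.3750 ms
Proportion correct = 8/10
IES = 556.3750 / (8/10) = 695.469 ms

695 ms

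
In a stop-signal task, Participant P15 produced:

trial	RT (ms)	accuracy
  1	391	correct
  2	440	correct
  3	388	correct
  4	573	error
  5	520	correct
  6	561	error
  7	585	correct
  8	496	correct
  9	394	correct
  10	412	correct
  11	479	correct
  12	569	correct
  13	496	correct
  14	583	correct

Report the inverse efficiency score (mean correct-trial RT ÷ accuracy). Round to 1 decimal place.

Correct trials (n=12): 391, 440, 388, 520, 585, 496, 394, 412, 479, 569, 496, 583
Mean correct RT = 5753/12 = 479.4167 ms
Proportion correct = 12/14
IES = 479.4167 / (12/14) = 559.319 ms

559.3 ms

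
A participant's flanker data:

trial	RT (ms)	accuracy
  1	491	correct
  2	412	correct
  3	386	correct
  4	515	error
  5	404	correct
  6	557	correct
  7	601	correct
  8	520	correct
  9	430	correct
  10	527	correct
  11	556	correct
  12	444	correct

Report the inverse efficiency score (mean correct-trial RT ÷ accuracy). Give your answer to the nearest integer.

528 ms

Correct trials (n=11): 491, 412, 386, 404, 557, 601, 520, 430, 527, 556, 444
Mean correct RT = 5328/11 = 484.3636 ms
Proportion correct = 11/12
IES = 484.3636 / (11/12) = 528.397 ms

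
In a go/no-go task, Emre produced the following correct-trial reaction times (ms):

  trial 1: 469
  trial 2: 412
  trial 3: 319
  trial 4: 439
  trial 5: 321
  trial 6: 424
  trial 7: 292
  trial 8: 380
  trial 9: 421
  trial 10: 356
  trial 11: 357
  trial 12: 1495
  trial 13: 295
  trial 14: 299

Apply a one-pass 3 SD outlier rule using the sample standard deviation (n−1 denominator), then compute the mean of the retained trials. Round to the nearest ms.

368 ms

n = 14, ΣRT = 6279, M = 448.500
Σ(x−M)² = 1223413.50; s = √(1223413.50/13) = 306.771
Cutoffs: 448.500 ± 3·306.771 → [-471.8, 1368.8]
Outside: 1495 → excluded.
Retained (n=13): Σ = 4784, mean = 4784/13 = 368.000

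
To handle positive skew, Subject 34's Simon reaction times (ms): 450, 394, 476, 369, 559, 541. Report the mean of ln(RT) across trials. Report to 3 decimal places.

6.130

ln(RT): 6.1092, 5.9764, 6.1654, 5.9108, 6.3261, 6.2934
Σ ln(RT) = 36.7814
Mean = 36.7814/6 = 6.13023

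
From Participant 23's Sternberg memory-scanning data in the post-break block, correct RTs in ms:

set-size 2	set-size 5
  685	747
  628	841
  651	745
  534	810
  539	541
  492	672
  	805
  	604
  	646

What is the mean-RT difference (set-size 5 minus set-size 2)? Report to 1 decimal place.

124.2 ms

M(set-size 2) = 3529/6 = 588.167
M(set-size 5) = 6411/9 = 712.333
Difference = 712.333 − 588.167 = 124.167 ms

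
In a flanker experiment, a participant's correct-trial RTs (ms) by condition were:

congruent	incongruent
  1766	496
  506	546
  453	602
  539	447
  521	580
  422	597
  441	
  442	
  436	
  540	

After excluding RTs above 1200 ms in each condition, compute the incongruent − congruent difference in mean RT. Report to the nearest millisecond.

67 ms

congruent: exclude 1766
M(congruent) = 4300/9 = 477.778
M(incongruent) = 3268/6 = 544.667
Difference = 544.667 − 477.778 = 66.889 ms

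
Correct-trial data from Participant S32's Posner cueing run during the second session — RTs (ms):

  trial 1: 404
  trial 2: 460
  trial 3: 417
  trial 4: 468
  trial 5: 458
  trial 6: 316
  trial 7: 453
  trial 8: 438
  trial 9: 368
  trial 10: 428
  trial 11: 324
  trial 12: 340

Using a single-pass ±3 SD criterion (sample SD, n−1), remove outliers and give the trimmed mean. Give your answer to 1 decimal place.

406.2 ms

n = 12, ΣRT = 4874, M = 406.167
Σ(x−M)² = 33929.67; s = √(33929.67/11) = 55.538
Cutoffs: 406.167 ± 3·55.538 → [239.6, 572.8]
No RTs fall outside the cutoffs; all 12 retained. Mean = 4874/12 = 406.167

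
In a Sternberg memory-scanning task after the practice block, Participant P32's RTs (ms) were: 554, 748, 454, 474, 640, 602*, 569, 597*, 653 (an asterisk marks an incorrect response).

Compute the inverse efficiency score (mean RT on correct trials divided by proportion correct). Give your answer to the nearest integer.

752 ms

Correct trials (n=7): 554, 748, 454, 474, 640, 569, 653
Mean correct RT = 4092/7 = 584.5714 ms
Proportion correct = 7/9
IES = 584.5714 / (7/9) = 751.592 ms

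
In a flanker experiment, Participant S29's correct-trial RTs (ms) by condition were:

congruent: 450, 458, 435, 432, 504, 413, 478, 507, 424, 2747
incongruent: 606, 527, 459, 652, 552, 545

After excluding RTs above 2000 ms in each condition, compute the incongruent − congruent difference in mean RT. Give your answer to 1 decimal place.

101.2 ms

congruent: exclude 2747
M(congruent) = 4101/9 = 455.667
M(incongruent) = 3341/6 = 556.833
Difference = 556.833 − 455.667 = 101.167 ms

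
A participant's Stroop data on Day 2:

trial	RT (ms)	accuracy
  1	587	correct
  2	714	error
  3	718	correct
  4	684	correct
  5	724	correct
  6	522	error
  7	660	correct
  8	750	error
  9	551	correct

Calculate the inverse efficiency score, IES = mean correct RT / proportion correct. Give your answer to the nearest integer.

Correct trials (n=6): 587, 718, 684, 724, 660, 551
Mean correct RT = 3924/6 = 654.0000 ms
Proportion correct = 6/9
IES = 654.0000 / (6/9) = 981.000 ms

981 ms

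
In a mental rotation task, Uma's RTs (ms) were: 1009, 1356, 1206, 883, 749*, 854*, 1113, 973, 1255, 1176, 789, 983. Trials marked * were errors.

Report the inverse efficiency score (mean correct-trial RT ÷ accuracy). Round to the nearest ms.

Correct trials (n=10): 1009, 1356, 1206, 883, 1113, 973, 1255, 1176, 789, 983
Mean correct RT = 10743/10 = 1074.3000 ms
Proportion correct = 10/12
IES = 1074.3000 / (10/12) = 1289.160 ms

1289 ms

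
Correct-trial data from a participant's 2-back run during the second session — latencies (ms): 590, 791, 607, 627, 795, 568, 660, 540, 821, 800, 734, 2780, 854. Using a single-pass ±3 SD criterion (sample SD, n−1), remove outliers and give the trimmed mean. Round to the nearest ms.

699 ms

n = 13, ΣRT = 11167, M = 859.000
Σ(x−M)² = 4135268.00; s = √(4135268.00/12) = 587.031
Cutoffs: 859.000 ± 3·587.031 → [-902.1, 2620.1]
Outside: 2780 → excluded.
Retained (n=12): Σ = 8387, mean = 8387/12 = 698.917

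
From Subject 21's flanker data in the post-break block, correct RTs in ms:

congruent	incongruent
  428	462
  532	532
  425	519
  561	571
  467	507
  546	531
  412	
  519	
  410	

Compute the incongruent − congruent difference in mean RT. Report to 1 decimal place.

42.6 ms

M(congruent) = 4300/9 = 477.778
M(incongruent) = 3122/6 = 520.333
Difference = 520.333 − 477.778 = 42.556 ms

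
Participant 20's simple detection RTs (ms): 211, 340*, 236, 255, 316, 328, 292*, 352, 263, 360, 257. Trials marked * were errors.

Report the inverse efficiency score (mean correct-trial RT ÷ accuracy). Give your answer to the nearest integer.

Correct trials (n=9): 211, 236, 255, 316, 328, 352, 263, 360, 257
Mean correct RT = 2578/9 = 286.4444 ms
Proportion correct = 9/11
IES = 286.4444 / (9/11) = 350.099 ms

350 ms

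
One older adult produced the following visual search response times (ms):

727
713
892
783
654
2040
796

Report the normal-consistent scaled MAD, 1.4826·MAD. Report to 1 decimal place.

Sorted: 654, 713, 727, 783, 796, 892, 2040 → median = 783
|x − 783| sorted: 0, 13, 56, 70, 109, 129, 1257 → MAD = 70
Robust SD ≈ 1.4826 × 70 = 103.782

103.8 ms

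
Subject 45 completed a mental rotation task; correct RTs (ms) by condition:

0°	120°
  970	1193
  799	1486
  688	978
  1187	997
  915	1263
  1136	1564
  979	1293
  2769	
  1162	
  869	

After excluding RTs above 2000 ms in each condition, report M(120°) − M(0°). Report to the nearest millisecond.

0°: exclude 2769
M(0°) = 8705/9 = 967.222
M(120°) = 8774/7 = 1253.429
Difference = 1253.429 − 967.222 = 286.206 ms

286 ms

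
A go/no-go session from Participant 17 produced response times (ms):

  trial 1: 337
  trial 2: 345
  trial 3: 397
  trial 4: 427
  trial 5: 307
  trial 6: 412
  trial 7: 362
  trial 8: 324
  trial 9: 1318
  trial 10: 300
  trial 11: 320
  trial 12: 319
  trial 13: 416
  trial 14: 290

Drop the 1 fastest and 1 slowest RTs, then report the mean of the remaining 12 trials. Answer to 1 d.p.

355.5 ms

Sorted: 290, 300, 307, 319, 320, 324, 337, 345, 362, 397, 412, 416, 427, 1318
Drop lowest 1 (290) and highest 1 (1318)
Remaining (n=12): Σ = 4266, mean = 4266/12 = 355.500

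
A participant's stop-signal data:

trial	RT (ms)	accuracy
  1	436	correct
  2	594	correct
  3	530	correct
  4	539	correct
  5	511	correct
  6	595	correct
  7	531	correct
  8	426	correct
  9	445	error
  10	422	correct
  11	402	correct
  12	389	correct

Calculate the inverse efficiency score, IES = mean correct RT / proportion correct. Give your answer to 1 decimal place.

533.1 ms

Correct trials (n=11): 436, 594, 530, 539, 511, 595, 531, 426, 422, 402, 389
Mean correct RT = 5375/11 = 488.6364 ms
Proportion correct = 11/12
IES = 488.6364 / (11/12) = 533.058 ms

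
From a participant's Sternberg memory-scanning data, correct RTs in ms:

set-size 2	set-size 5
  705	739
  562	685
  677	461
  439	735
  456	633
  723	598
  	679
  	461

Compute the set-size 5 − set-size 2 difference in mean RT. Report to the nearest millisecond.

M(set-size 2) = 3562/6 = 593.667
M(set-size 5) = 4991/8 = 623.875
Difference = 623.875 − 593.667 = 30.208 ms

30 ms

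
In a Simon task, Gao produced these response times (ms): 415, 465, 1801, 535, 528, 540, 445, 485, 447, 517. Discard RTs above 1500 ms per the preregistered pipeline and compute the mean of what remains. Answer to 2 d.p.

Excluded: 1801
Retained (n=9): Σ = 4377
Mean = 4377/9 = 486.3333

486.33 ms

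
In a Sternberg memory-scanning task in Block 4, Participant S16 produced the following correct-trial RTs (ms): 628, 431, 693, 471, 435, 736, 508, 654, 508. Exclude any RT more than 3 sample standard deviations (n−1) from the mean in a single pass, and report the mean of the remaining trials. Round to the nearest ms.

563 ms

n = 9, ΣRT = 5064, M = 562.667
Σ(x−M)² = 107656.00; s = √(107656.00/8) = 116.004
Cutoffs: 562.667 ± 3·116.004 → [214.7, 910.7]
No RTs fall outside the cutoffs; all 9 retained. Mean = 5064/9 = 562.667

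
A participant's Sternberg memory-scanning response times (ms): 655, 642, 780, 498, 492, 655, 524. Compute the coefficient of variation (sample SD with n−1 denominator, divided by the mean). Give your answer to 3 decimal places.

0.175

n = 7, Σ = 4246, M = 606.5714
Σ(x−M)² = 67755.714; s = √(67755.714/6) = 106.2667
CV = 106.2667 / 606.5714 = 0.17519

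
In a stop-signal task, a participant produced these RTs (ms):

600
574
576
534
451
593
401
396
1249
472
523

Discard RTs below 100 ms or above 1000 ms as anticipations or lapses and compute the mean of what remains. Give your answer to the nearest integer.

512 ms

Excluded: 1249
Retained (n=10): Σ = 5120
Mean = 5120/10 = 512.0000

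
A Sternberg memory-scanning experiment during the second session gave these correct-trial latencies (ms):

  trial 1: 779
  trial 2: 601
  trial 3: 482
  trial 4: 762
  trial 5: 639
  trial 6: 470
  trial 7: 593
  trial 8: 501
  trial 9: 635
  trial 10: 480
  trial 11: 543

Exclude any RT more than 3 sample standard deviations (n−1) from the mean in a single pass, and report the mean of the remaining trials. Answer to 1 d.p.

n = 11, ΣRT = 6485, M = 589.545
Σ(x−M)² = 118152.73; s = √(118152.73/10) = 108.698
Cutoffs: 589.545 ± 3·108.698 → [263.5, 915.6]
No RTs fall outside the cutoffs; all 11 retained. Mean = 6485/11 = 589.545

589.5 ms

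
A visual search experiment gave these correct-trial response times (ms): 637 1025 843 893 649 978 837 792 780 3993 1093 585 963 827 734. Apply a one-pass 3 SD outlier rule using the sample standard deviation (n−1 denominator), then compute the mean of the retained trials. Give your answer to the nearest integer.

831 ms

n = 15, ΣRT = 15629, M = 1041.933
Σ(x−M)² = 9625010.93; s = √(9625010.93/14) = 829.157
Cutoffs: 1041.933 ± 3·829.157 → [-1445.5, 3529.4]
Outside: 3993 → excluded.
Retained (n=14): Σ = 11636, mean = 11636/14 = 831.143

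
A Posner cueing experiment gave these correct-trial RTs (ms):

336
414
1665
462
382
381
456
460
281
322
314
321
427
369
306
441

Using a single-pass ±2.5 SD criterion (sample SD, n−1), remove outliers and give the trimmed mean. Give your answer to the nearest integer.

378 ms

n = 16, ΣRT = 7337, M = 458.562
Σ(x−M)² = 1606997.94; s = √(1606997.94/15) = 327.312
Cutoffs: 458.562 ± 2.5·327.312 → [-359.7, 1276.8]
Outside: 1665 → excluded.
Retained (n=15): Σ = 5672, mean = 5672/15 = 378.133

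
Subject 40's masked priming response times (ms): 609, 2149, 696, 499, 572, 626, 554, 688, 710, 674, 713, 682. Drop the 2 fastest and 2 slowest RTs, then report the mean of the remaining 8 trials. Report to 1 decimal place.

Sorted: 499, 554, 572, 609, 626, 674, 682, 688, 696, 710, 713, 2149
Drop lowest 2 (499, 554) and highest 2 (713, 2149)
Remaining (n=8): Σ = 5257, mean = 5257/8 = 657.125

657.1 ms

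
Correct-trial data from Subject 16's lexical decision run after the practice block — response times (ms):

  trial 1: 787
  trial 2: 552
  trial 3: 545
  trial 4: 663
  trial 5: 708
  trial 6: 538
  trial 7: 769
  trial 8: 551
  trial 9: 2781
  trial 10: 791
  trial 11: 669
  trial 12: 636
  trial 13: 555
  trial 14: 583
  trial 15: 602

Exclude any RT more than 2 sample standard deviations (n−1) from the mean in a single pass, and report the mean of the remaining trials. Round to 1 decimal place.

n = 15, ΣRT = 11730, M = 782.000
Σ(x−M)² = 4395494.00; s = √(4395494.00/14) = 560.325
Cutoffs: 782.000 ± 2·560.325 → [-338.6, 1902.6]
Outside: 2781 → excluded.
Retained (n=14): Σ = 8949, mean = 8949/14 = 639.214

639.2 ms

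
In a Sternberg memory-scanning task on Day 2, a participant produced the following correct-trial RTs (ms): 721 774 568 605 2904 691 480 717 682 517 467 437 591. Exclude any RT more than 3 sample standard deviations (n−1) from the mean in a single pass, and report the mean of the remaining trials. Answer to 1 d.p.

604.2 ms

n = 13, ΣRT = 10154, M = 781.077
Σ(x−M)² = 5022448.92; s = √(5022448.92/12) = 646.945
Cutoffs: 781.077 ± 3·646.945 → [-1159.8, 2721.9]
Outside: 2904 → excluded.
Retained (n=12): Σ = 7250, mean = 7250/12 = 604.167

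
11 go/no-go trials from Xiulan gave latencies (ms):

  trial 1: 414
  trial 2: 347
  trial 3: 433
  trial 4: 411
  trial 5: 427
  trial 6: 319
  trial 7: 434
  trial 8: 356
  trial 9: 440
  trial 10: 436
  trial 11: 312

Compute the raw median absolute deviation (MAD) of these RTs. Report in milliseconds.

Sorted: 312, 319, 347, 356, 411, 414, 427, 433, 434, 436, 440 → median = 414
|x − 414|: 0, 67, 19, 3, 13, 95, 20, 58, 26, 22, 102
Sorted deviations: 0, 3, 13, 19, 20, 22, 26, 58, 67, 95, 102 → MAD = 22

22 ms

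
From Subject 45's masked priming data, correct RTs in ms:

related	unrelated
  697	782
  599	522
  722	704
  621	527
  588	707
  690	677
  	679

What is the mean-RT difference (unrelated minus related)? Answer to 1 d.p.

4.0 ms

M(related) = 3917/6 = 652.833
M(unrelated) = 4598/7 = 656.857
Difference = 656.857 − 652.833 = 4.024 ms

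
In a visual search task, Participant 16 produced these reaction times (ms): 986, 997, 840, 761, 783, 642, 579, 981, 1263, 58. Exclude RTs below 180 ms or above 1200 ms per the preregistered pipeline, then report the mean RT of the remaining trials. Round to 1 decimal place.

821.1 ms

Excluded: 58, 1263
Retained (n=8): Σ = 6569
Mean = 6569/8 = 821.1250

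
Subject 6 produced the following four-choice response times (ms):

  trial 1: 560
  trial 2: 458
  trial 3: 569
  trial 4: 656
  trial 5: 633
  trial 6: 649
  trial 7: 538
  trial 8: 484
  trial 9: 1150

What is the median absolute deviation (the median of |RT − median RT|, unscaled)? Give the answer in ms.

80 ms

Sorted: 458, 484, 538, 560, 569, 633, 649, 656, 1150 → median = 569
|x − 569|: 9, 111, 0, 87, 64, 80, 31, 85, 581
Sorted deviations: 0, 9, 31, 64, 80, 85, 87, 111, 581 → MAD = 80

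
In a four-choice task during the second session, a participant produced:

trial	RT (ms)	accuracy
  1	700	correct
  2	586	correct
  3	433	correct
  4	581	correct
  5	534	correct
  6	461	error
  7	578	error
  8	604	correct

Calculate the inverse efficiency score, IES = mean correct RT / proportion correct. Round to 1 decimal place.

Correct trials (n=6): 700, 586, 433, 581, 534, 604
Mean correct RT = 3438/6 = 573.0000 ms
Proportion correct = 6/8
IES = 573.0000 / (6/8) = 764.000 ms

764.0 ms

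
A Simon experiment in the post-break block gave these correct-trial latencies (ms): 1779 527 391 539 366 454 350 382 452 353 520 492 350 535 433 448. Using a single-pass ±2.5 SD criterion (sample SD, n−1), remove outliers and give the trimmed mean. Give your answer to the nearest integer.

n = 16, ΣRT = 8371, M = 523.188
Σ(x−M)² = 1753160.44; s = √(1753160.44/15) = 341.873
Cutoffs: 523.188 ± 2.5·341.873 → [-331.5, 1377.9]
Outside: 1779 → excluded.
Retained (n=15): Σ = 6592, mean = 6592/15 = 439.467

439 ms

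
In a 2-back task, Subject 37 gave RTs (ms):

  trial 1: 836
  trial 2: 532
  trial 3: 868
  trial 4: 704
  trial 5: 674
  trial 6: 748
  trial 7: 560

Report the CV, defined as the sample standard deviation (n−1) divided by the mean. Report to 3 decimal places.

0.181

n = 7, Σ = 4922, M = 703.1429
Σ(x−M)² = 97470.857; s = √(97470.857/6) = 127.4564
CV = 127.4564 / 703.1429 = 0.18127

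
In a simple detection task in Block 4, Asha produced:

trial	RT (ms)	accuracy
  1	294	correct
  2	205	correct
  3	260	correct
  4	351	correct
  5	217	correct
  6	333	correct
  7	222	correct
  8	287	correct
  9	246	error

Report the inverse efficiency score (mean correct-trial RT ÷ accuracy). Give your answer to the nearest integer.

Correct trials (n=8): 294, 205, 260, 351, 217, 333, 222, 287
Mean correct RT = 2169/8 = 271.1250 ms
Proportion correct = 8/9
IES = 271.1250 / (8/9) = 305.016 ms

305 ms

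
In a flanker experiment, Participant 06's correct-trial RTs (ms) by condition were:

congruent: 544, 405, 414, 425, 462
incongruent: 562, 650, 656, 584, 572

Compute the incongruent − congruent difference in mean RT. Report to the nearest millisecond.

155 ms

M(congruent) = 2250/5 = 450.000
M(incongruent) = 3024/5 = 604.800
Difference = 604.800 − 450.000 = 154.800 ms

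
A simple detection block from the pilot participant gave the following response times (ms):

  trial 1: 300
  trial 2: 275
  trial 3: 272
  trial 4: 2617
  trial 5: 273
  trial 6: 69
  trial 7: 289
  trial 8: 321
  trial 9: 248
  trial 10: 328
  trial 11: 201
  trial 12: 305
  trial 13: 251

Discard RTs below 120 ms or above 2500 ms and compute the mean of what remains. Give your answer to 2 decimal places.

278.45 ms

Excluded: 69, 2617
Retained (n=11): Σ = 3063
Mean = 3063/11 = 278.4545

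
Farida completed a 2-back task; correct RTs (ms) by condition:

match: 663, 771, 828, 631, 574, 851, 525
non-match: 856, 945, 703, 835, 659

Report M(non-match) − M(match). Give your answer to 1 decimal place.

107.7 ms

M(match) = 4843/7 = 691.857
M(non-match) = 3998/5 = 799.600
Difference = 799.600 − 691.857 = 107.743 ms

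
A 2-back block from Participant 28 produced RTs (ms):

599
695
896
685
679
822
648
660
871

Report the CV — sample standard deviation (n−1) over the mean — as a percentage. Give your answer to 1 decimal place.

n = 9, Σ = 6555, M = 728.3333
Σ(x−M)² = 90512.000; s = √(90512.000/8) = 106.3673
CV = 106.3673 / 728.3333 = 0.14604 = 14.604%

14.6%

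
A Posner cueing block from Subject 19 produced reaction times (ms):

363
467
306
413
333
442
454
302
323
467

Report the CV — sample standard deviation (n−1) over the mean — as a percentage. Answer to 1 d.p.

n = 10, Σ = 3870, M = 387.0000
Σ(x−M)² = 42364.000; s = √(42364.000/9) = 68.6084
CV = 68.6084 / 387.0000 = 0.17728 = 17.728%

17.7%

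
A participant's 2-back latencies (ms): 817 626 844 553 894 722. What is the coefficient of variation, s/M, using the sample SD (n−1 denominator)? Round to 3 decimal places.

0.179

n = 6, Σ = 4456, M = 742.6667
Σ(x−M)² = 88707.333; s = √(88707.333/5) = 133.1971
CV = 133.1971 / 742.6667 = 0.17935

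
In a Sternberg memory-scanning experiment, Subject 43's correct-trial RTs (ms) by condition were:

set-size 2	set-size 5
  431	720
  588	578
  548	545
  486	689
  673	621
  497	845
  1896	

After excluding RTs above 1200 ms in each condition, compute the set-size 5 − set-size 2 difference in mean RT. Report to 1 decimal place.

set-size 2: exclude 1896
M(set-size 2) = 3223/6 = 537.167
M(set-size 5) = 3998/6 = 666.333
Difference = 666.333 − 537.167 = 129.167 ms

129.2 ms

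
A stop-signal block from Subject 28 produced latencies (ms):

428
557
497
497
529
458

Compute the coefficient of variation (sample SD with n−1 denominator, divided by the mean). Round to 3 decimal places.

n = 6, Σ = 2966, M = 494.3333
Σ(x−M)² = 10863.333; s = √(10863.333/5) = 46.6119
CV = 46.6119 / 494.3333 = 0.09429

0.094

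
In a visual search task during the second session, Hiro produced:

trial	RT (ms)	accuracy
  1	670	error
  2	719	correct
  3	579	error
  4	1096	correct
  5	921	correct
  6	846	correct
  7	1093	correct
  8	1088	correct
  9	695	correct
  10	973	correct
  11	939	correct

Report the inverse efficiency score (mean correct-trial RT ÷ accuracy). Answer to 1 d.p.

Correct trials (n=9): 719, 1096, 921, 846, 1093, 1088, 695, 973, 939
Mean correct RT = 8370/9 = 930.0000 ms
Proportion correct = 9/11
IES = 930.0000 / (9/11) = 1136.667 ms

1136.7 ms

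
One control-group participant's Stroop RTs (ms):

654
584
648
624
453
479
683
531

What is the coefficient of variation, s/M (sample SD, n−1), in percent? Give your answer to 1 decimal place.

14.7%

n = 8, Σ = 4656, M = 582.0000
Σ(x−M)² = 51360.000; s = √(51360.000/7) = 85.6571
CV = 85.6571 / 582.0000 = 0.14718 = 14.718%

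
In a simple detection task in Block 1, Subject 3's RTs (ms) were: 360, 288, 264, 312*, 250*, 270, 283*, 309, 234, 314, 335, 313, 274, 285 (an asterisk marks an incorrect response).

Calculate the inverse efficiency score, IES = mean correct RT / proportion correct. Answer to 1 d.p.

Correct trials (n=11): 360, 288, 264, 270, 309, 234, 314, 335, 313, 274, 285
Mean correct RT = 3246/11 = 295.0909 ms
Proportion correct = 11/14
IES = 295.0909 / (11/14) = 375.570 ms

375.6 ms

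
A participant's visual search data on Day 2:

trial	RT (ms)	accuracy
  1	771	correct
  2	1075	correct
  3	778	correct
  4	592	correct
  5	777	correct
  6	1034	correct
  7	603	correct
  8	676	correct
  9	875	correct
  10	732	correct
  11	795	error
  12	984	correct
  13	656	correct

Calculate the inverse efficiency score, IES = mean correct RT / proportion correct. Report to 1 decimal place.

862.4 ms

Correct trials (n=12): 771, 1075, 778, 592, 777, 1034, 603, 676, 875, 732, 984, 656
Mean correct RT = 9553/12 = 796.0833 ms
Proportion correct = 12/13
IES = 796.0833 / (12/13) = 862.424 ms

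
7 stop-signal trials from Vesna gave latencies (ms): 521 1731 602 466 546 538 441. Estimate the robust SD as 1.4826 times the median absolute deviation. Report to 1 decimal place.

94.9 ms

Sorted: 441, 466, 521, 538, 546, 602, 1731 → median = 538
|x − 538| sorted: 0, 8, 17, 64, 72, 97, 1193 → MAD = 64
Robust SD ≈ 1.4826 × 64 = 94.886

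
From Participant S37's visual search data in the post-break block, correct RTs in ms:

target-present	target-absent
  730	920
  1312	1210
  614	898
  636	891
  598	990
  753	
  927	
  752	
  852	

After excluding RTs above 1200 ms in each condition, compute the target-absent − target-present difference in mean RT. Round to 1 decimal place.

192.0 ms

target-present: exclude 1312
target-absent: exclude 1210
M(target-present) = 5862/8 = 732.750
M(target-absent) = 3699/4 = 924.750
Difference = 924.750 − 732.750 = 192.000 ms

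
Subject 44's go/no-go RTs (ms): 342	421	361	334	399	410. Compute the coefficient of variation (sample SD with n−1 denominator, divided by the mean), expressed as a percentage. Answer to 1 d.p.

n = 6, Σ = 2267, M = 377.8333
Σ(x−M)² = 6834.833; s = √(6834.833/5) = 36.9725
CV = 36.9725 / 377.8333 = 0.09785 = 9.785%

9.8%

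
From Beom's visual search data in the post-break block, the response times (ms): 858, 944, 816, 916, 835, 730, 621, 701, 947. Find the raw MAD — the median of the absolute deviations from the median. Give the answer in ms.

Sorted: 621, 701, 730, 816, 835, 858, 916, 944, 947 → median = 835
|x − 835|: 23, 109, 19, 81, 0, 105, 214, 134, 112
Sorted deviations: 0, 19, 23, 81, 105, 109, 112, 134, 214 → MAD = 105

105 ms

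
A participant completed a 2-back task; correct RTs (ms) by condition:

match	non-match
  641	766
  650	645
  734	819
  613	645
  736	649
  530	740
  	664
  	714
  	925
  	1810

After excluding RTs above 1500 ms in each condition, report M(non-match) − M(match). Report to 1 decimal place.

79.0 ms

non-match: exclude 1810
M(match) = 3904/6 = 650.667
M(non-match) = 6567/9 = 729.667
Difference = 729.667 − 650.667 = 79.000 ms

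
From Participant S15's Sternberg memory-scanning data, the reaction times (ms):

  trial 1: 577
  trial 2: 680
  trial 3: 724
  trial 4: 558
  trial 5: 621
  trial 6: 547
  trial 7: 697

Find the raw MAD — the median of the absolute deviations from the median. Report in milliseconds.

Sorted: 547, 558, 577, 621, 680, 697, 724 → median = 621
|x − 621|: 44, 59, 103, 63, 0, 74, 76
Sorted deviations: 0, 44, 59, 63, 74, 76, 103 → MAD = 63

63 ms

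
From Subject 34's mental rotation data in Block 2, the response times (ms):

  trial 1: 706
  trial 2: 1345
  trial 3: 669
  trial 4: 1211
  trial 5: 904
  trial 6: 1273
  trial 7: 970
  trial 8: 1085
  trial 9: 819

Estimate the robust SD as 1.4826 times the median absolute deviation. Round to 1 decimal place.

357.3 ms

Sorted: 669, 706, 819, 904, 970, 1085, 1211, 1273, 1345 → median = 970
|x − 970| sorted: 0, 66, 115, 151, 241, 264, 301, 303, 375 → MAD = 241
Robust SD ≈ 1.4826 × 241 = 357.307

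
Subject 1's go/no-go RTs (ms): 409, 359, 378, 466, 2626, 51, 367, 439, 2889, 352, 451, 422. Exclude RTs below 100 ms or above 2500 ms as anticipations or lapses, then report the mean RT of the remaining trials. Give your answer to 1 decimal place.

Excluded: 51, 2626, 2889
Retained (n=9): Σ = 3643
Mean = 3643/9 = 404.7778

404.8 ms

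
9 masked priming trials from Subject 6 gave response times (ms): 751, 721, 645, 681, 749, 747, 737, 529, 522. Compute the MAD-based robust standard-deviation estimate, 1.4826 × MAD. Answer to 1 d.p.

44.5 ms

Sorted: 522, 529, 645, 681, 721, 737, 747, 749, 751 → median = 721
|x − 721| sorted: 0, 16, 26, 28, 30, 40, 76, 192, 199 → MAD = 30
Robust SD ≈ 1.4826 × 30 = 44.478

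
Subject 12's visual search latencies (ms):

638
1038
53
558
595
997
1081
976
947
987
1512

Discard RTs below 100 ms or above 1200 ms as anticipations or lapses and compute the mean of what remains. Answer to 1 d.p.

868.6 ms

Excluded: 53, 1512
Retained (n=9): Σ = 7817
Mean = 7817/9 = 868.5556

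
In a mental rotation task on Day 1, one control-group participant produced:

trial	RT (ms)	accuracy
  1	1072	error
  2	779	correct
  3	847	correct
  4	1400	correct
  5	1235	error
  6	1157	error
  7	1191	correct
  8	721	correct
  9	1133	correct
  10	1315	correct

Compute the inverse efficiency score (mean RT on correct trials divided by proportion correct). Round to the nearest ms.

1507 ms

Correct trials (n=7): 779, 847, 1400, 1191, 721, 1133, 1315
Mean correct RT = 7386/7 = 1055.1429 ms
Proportion correct = 7/10
IES = 1055.1429 / (7/10) = 1507.347 ms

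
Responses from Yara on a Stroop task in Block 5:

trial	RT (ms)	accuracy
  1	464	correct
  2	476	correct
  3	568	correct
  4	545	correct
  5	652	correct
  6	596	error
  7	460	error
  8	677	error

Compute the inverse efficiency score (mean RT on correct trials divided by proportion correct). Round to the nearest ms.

866 ms

Correct trials (n=5): 464, 476, 568, 545, 652
Mean correct RT = 2705/5 = 541.0000 ms
Proportion correct = 5/8
IES = 541.0000 / (5/8) = 865.600 ms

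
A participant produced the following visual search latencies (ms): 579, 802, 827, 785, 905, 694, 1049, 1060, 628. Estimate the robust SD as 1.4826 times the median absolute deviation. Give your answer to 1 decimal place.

160.1 ms

Sorted: 579, 628, 694, 785, 802, 827, 905, 1049, 1060 → median = 802
|x − 802| sorted: 0, 17, 25, 103, 108, 174, 223, 247, 258 → MAD = 108
Robust SD ≈ 1.4826 × 108 = 160.121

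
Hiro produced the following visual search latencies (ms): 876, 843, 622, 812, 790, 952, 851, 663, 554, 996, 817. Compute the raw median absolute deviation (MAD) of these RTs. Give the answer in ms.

59 ms

Sorted: 554, 622, 663, 790, 812, 817, 843, 851, 876, 952, 996 → median = 817
|x − 817|: 59, 26, 195, 5, 27, 135, 34, 154, 263, 179, 0
Sorted deviations: 0, 5, 26, 27, 34, 59, 135, 154, 179, 195, 263 → MAD = 59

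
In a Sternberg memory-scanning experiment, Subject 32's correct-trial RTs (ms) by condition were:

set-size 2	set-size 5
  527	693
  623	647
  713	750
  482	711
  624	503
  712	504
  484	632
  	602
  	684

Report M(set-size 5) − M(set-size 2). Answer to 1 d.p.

41.2 ms

M(set-size 2) = 4165/7 = 595.000
M(set-size 5) = 5726/9 = 636.222
Difference = 636.222 − 595.000 = 41.222 ms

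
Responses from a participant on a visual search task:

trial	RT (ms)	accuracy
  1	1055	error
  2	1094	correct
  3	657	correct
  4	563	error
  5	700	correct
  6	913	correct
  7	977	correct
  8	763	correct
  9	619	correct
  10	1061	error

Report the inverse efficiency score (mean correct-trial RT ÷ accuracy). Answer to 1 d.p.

1168.0 ms

Correct trials (n=7): 1094, 657, 700, 913, 977, 763, 619
Mean correct RT = 5723/7 = 817.5714 ms
Proportion correct = 7/10
IES = 817.5714 / (7/10) = 1167.959 ms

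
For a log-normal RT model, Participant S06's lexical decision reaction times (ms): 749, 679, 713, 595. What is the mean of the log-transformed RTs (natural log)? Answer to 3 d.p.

ln(RT): 6.6187, 6.5206, 6.5695, 6.3886
Σ ln(RT) = 26.0974
Mean = 26.0974/4 = 6.52435

6.524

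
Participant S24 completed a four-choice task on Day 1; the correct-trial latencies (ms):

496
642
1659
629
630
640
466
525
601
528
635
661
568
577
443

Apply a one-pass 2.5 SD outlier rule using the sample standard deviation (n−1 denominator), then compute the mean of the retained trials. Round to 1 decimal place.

n = 15, ΣRT = 9700, M = 646.667
Σ(x−M)² = 1164649.33; s = √(1164649.33/14) = 288.425
Cutoffs: 646.667 ± 2.5·288.425 → [-74.4, 1367.7]
Outside: 1659 → excluded.
Retained (n=14): Σ = 8041, mean = 8041/14 = 574.357

574.4 ms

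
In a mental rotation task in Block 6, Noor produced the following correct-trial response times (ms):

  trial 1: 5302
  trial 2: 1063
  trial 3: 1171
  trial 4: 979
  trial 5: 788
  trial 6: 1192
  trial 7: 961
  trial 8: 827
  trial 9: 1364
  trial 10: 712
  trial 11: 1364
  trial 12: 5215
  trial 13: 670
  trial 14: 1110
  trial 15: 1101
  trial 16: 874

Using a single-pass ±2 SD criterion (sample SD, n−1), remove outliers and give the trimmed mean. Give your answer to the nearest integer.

n = 16, ΣRT = 24693, M = 1543.312
Σ(x−M)² = 32192335.44; s = √(32192335.44/15) = 1464.976
Cutoffs: 1543.312 ± 2·1464.976 → [-1386.6, 4473.3]
Outside: 5215, 5302 → excluded.
Retained (n=14): Σ = 14176, mean = 14176/14 = 1012.571

1013 ms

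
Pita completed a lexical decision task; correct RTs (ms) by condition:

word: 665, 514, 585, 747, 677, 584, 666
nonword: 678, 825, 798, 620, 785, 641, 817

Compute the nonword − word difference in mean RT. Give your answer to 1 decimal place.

103.7 ms

M(word) = 4438/7 = 634.000
M(nonword) = 5164/7 = 737.714
Difference = 737.714 − 634.000 = 103.714 ms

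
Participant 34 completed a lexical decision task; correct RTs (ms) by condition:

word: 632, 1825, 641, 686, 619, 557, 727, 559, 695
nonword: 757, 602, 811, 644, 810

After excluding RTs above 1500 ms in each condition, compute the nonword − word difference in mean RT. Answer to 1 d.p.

word: exclude 1825
M(word) = 5116/8 = 639.500
M(nonword) = 3624/5 = 724.800
Difference = 724.800 − 639.500 = 85.300 ms

85.3 ms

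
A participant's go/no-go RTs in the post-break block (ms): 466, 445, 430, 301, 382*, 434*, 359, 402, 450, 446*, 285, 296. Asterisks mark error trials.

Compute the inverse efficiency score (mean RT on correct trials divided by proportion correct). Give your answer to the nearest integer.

Correct trials (n=9): 466, 445, 430, 301, 359, 402, 450, 285, 296
Mean correct RT = 3434/9 = 381.5556 ms
Proportion correct = 9/12
IES = 381.5556 / (9/12) = 508.741 ms

509 ms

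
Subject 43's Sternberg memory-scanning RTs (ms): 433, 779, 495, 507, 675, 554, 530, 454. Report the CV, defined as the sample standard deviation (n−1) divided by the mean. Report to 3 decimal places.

n = 8, Σ = 4427, M = 553.3750
Σ(x−M)² = 96169.875; s = √(96169.875/7) = 117.2116
CV = 117.2116 / 553.3750 = 0.21181

0.212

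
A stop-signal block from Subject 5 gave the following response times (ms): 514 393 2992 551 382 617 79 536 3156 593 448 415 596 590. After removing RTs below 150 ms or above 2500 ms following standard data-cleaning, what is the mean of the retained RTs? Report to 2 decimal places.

512.27 ms

Excluded: 79, 2992, 3156
Retained (n=11): Σ = 5635
Mean = 5635/11 = 512.2727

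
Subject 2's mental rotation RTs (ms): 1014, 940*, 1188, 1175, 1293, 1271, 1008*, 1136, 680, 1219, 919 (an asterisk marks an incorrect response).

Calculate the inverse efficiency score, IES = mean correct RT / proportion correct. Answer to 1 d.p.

Correct trials (n=9): 1014, 1188, 1175, 1293, 1271, 1136, 680, 1219, 919
Mean correct RT = 9895/9 = 1099.4444 ms
Proportion correct = 9/11
IES = 1099.4444 / (9/11) = 1343.765 ms

1343.8 ms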